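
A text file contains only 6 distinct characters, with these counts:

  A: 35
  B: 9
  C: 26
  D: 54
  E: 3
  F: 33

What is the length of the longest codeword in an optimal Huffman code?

4

Merge the two lowest-weight nodes at each step:
E(3) + B(9) → 12
12 + C(26) → 38
F(33) + A(35) → 68
38 + D(54) → 92
68 + 92 → 160
The first pair merged (E, B) ends up deepest, at depth 4.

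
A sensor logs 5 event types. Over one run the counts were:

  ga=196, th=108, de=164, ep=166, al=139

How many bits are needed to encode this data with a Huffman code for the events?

1793

Merge the two smallest weights repeatedly:
merge th(108) and al(139): 247
merge de(164) and ep(166): 330
merge ga(196) and 247: 443
merge 330 and 443: 773
Each symbol's bit-cost is frequency × depth; summing gives 1793 bits (equivalently 247 + 330 + 443 + 773).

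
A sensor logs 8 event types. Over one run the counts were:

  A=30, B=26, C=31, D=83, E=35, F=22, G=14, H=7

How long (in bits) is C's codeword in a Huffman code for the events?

Repeatedly merge the two smallest:
H(7) + G(14) → 21
21 + F(22) → 43
B(26) + A(30) → 56
C(31) + E(35) → 66
43 + 56 → 99
66 + D(83) → 149
99 + 149 → 248
C sits 3 levels below the root, so its codeword is 3 bits.

3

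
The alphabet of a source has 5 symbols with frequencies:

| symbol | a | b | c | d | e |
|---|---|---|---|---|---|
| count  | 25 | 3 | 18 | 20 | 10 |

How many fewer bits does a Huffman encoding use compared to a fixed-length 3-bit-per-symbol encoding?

63

Fixed-length: 3 bits × 76 symbols = 228 bits.
Huffman merges:
combine b(3), e(10) → 13
combine 13, c(18) → 31
combine d(20), a(25) → 45
combine 31, 45 → 76
Huffman total = 13 + 31 + 45 + 76 = 165 bits.
Saving = 228 − 165 = 63 bits.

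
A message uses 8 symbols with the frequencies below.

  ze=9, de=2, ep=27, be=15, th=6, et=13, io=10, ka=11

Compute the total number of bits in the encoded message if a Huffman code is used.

Merge the two smallest weights repeatedly:
combine de(2), th(6) → 8
combine 8, ze(9) → 17
combine io(10), ka(11) → 21
combine et(13), be(15) → 28
combine 17, 21 → 38
combine ep(27), 28 → 55
combine 38, 55 → 93
Each symbol's bit-cost is frequency × depth; summing gives 260 bits (equivalently 8 + 17 + 21 + 28 + 38 + 55 + 93).

260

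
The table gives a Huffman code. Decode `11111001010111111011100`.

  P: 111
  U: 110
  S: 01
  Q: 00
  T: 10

PUSSSPUPQ

Read left to right; each codeword is recognised as soon as it completes (prefix code):
  111→P | 110→U | 01→S | 01→S | 01→S | 111→P | 110→U | 111→P | 00→Q
Decoded message: PUSSSPUPQ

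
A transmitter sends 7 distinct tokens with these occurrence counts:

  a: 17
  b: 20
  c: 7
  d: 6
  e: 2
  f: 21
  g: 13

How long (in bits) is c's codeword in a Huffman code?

4

Huffman merges, smallest pair first:
merge e(2) and d(6): 8
merge c(7) and 8: 15
merge g(13) and 15: 28
merge a(17) and b(20): 37
merge f(21) and 28: 49
merge 37 and 49: 86
The subtree containing c is merged 4 times, so code length = 4.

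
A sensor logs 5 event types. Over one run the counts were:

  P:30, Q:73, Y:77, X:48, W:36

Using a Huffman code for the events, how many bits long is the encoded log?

594

Greedily combine the two least-frequent nodes:
combine P(30), W(36) → 66
combine X(48), 66 → 114
combine Q(73), Y(77) → 150
combine 114, 150 → 264
Each symbol's bit-cost is frequency × depth; summing gives 594 bits (equivalently 66 + 114 + 150 + 264).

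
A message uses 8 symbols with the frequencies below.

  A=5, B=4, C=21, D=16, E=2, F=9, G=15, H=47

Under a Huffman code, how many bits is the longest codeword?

Merge the two lowest-weight nodes at each step:
merge E(2) and B(4): 6
merge A(5) and 6: 11
merge F(9) and 11: 20
merge G(15) and D(16): 31
merge 20 and C(21): 41
merge 31 and 41: 72
merge H(47) and 72: 119
Maximum depth reached is 6.

6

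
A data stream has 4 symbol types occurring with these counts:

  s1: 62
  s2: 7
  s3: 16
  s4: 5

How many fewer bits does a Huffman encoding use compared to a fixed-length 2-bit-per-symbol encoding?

50

Fixed-length: 2 bits × 90 symbols = 180 bits.
Huffman merges:
s4(5) + s2(7) → 12
12 + s3(16) → 28
28 + s1(62) → 90
Huffman total = 12 + 28 + 90 = 130 bits.
Saving = 180 − 130 = 50 bits.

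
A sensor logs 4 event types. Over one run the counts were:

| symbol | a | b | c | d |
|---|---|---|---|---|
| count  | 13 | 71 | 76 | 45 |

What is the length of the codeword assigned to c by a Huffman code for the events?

1

Huffman merges, smallest pair first:
a(13) + d(45) → 58
58 + b(71) → 129
c(76) + 129 → 205
c is a child of the root — depth 1, so its codeword is a single bit.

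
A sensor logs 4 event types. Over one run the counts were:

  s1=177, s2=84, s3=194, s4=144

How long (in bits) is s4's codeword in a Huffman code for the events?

2

Repeatedly merge the two smallest:
merge s2(84) and s4(144): 228
merge s1(177) and s3(194): 371
merge 228 and 371: 599
s4 sits 2 levels below the root, so its codeword is 2 bits.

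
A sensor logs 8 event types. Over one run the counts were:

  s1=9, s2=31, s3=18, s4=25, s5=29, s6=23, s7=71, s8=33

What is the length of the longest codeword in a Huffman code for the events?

Merge the two lowest-weight nodes at each step:
s1(9) + s3(18) → 27
s6(23) + s4(25) → 48
27 + s5(29) → 56
s2(31) + s8(33) → 64
48 + 56 → 104
64 + s7(71) → 135
104 + 135 → 239
The first pair merged (s1, s3) ends up deepest, at depth 4.

4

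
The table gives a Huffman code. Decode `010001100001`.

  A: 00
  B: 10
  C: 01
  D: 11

Read left to right; each codeword is recognised as soon as it completes (prefix code):
  01→C | 00→A | 01→C | 10→B | 00→A | 01→C
Decoded message: CACBAC

CACBAC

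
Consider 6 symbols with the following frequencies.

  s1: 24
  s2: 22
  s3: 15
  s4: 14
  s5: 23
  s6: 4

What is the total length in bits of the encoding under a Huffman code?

255

Merge the two smallest weights repeatedly:
combine s6(4), s4(14) → 18
combine s3(15), 18 → 33
combine s2(22), s5(23) → 45
combine s1(24), 33 → 57
combine 45, 57 → 102
Each symbol's bit-cost is frequency × depth; summing gives 255 bits (equivalently 18 + 33 + 45 + 57 + 102).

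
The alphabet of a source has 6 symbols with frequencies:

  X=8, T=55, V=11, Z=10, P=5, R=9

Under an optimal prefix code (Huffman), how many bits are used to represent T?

Build the tree from the bottom:
P(5) + X(8) → 13
R(9) + Z(10) → 19
V(11) + 13 → 24
19 + 24 → 43
43 + T(55) → 98
T is merged only at the final step, so code length = 1.

1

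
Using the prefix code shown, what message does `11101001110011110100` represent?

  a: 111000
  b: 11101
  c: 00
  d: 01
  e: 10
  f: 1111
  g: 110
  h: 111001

bchbc

Read left to right; each codeword is recognised as soon as it completes (prefix code):
  11101→b | 00→c | 111001→h | 11101→b | 00→c
Decoded message: bchbc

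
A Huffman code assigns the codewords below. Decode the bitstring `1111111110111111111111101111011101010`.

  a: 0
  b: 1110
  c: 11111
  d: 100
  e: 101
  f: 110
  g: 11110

Read left to right; each codeword is recognised as soon as it completes (prefix code):
  11111→c | 11110→g | 11111→c | 11111→c | 1110→b | 11110→g | 1110→b | 101→e | 0→a
Decoded message: cgccbgbea

cgccbgbea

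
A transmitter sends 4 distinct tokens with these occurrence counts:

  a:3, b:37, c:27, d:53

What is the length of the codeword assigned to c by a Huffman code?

3

Huffman merges, smallest pair first:
merge a(3) and c(27): 30
merge 30 and b(37): 67
merge d(53) and 67: 120
c sits 3 levels below the root, so its codeword is 3 bits.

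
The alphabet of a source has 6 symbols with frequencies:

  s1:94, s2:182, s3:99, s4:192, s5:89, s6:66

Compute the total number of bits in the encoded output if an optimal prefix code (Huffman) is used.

1792

Merge the two smallest weights repeatedly:
s6(66) + s5(89) → 155
s1(94) + s3(99) → 193
155 + s2(182) → 337
s4(192) + 193 → 385
337 + 385 → 722
The encoded length is the sum of every internal node's weight: 155 + 193 + 337 + 385 + 722 = 1792 bits.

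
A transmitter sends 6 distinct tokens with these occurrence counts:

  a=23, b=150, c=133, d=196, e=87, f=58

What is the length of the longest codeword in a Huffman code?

4

Merge the two lowest-weight nodes at each step:
combine a(23), f(58) → 81
combine 81, e(87) → 168
combine c(133), b(150) → 283
combine 168, d(196) → 364
combine 283, 364 → 647
The first pair merged (a, f) ends up deepest, at depth 4.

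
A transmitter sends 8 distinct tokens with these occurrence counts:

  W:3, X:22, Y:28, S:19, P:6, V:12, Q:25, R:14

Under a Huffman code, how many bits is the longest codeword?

Merge the two lowest-weight nodes at each step:
combine W(3), P(6) → 9
combine 9, V(12) → 21
combine R(14), S(19) → 33
combine 21, X(22) → 43
combine Q(25), Y(28) → 53
combine 33, 43 → 76
combine 53, 76 → 129
The rarest symbols sit at the bottom; the longest codeword is 5 bits.

5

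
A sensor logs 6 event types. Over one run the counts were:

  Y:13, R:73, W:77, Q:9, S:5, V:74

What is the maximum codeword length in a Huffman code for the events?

Merge the two lowest-weight nodes at each step:
S(5) + Q(9) → 14
Y(13) + 14 → 27
27 + R(73) → 100
V(74) + W(77) → 151
100 + 151 → 251
Maximum depth reached is 4.

4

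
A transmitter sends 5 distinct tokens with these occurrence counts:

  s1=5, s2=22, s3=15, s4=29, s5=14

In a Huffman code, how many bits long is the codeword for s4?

Huffman merges, smallest pair first:
s1(5) + s5(14) → 19
s3(15) + 19 → 34
s2(22) + s4(29) → 51
34 + 51 → 85
The subtree containing s4 is merged 2 times, so code length = 2.

2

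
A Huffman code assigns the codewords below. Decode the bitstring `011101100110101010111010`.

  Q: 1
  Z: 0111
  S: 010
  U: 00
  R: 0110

ZRRQSQZS

Read left to right; each codeword is recognised as soon as it completes (prefix code):
  0111→Z | 0110→R | 0110→R | 1→Q | 010→S | 1→Q | 0111→Z | 010→S
Decoded message: ZRRQSQZS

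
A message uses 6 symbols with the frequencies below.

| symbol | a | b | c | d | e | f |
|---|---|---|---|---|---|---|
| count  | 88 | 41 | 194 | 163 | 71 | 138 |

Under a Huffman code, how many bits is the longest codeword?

4

Merge the two lowest-weight nodes at each step:
b(41) + e(71) → 112
a(88) + 112 → 200
f(138) + d(163) → 301
c(194) + 200 → 394
301 + 394 → 695
The first pair merged (b, e) ends up deepest, at depth 4.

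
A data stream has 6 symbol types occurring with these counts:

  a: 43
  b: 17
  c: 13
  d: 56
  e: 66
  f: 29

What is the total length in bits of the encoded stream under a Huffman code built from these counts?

537

Build the Huffman tree bottom-up:
combine c(13), b(17) → 30
combine f(29), 30 → 59
combine a(43), d(56) → 99
combine 59, e(66) → 125
combine 99, 125 → 224
Total encoded bits = sum of merged weights = 30 + 59 + 99 + 125 + 224 = 537.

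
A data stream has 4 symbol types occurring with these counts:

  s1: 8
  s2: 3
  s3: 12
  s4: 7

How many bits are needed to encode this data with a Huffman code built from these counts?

58

Merge the two smallest weights repeatedly:
merge s2(3) and s4(7): 10
merge s1(8) and 10: 18
merge s3(12) and 18: 30
The encoded length is the sum of every internal node's weight: 10 + 18 + 30 = 58 bits.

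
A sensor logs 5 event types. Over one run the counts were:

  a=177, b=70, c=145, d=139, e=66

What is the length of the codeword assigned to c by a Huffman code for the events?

2

Huffman merges, smallest pair first:
e(66) + b(70) → 136
136 + d(139) → 275
c(145) + a(177) → 322
275 + 322 → 597
c sits 2 levels below the root, so its codeword is 2 bits.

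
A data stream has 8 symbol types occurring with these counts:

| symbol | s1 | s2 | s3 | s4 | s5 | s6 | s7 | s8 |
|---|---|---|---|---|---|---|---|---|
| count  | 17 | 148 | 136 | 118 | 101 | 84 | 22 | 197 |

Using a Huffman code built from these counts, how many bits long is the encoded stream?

2286

Greedily combine the two least-frequent nodes:
combine s1(17), s7(22) → 39
combine 39, s6(84) → 123
combine s5(101), s4(118) → 219
combine 123, s3(136) → 259
combine s2(148), s8(197) → 345
combine 219, 259 → 478
combine 345, 478 → 823
Each symbol's bit-cost is frequency × depth; summing gives 2286 bits (equivalently 39 + 123 + 219 + 259 + 345 + 478 + 823).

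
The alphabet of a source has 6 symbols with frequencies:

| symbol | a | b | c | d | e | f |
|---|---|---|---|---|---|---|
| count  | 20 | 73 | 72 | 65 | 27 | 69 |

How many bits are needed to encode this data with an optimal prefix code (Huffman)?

Build the Huffman tree bottom-up:
merge a(20) and e(27): 47
merge 47 and d(65): 112
merge f(69) and c(72): 141
merge b(73) and 112: 185
merge 141 and 185: 326
Each symbol's bit-cost is frequency × depth; summing gives 811 bits (equivalently 47 + 112 + 141 + 185 + 326).

811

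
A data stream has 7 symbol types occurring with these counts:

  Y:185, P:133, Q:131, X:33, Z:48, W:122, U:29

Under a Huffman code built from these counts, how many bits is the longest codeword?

Merge the two lowest-weight nodes at each step:
U(29) + X(33) → 62
Z(48) + 62 → 110
110 + W(122) → 232
Q(131) + P(133) → 264
Y(185) + 232 → 417
264 + 417 → 681
The rarest symbols sit at the bottom; the longest codeword is 5 bits.

5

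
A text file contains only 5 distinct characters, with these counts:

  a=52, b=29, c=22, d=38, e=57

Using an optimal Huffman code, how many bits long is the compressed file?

Build the Huffman tree bottom-up:
c(22) + b(29) → 51
d(38) + 51 → 89
a(52) + e(57) → 109
89 + 109 → 198
The encoded length is the sum of every internal node's weight: 51 + 89 + 109 + 198 = 447 bits.

447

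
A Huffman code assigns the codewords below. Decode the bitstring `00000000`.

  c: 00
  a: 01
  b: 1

Read left to right; each codeword is recognised as soon as it completes (prefix code):
  00→c | 00→c | 00→c | 00→c
Decoded message: cccc

cccc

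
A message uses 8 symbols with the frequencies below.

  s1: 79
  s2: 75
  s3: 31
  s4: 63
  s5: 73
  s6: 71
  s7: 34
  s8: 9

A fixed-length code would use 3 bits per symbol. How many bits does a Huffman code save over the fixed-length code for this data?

Fixed-length: 3 bits × 435 symbols = 1305 bits.
Huffman merges:
s8(9) + s3(31) → 40
s7(34) + 40 → 74
s4(63) + s6(71) → 134
s5(73) + 74 → 147
s2(75) + s1(79) → 154
134 + 147 → 281
154 + 281 → 435
Huffman total = 40 + 74 + 134 + 147 + 154 + 281 + 435 = 1265 bits.
Saving = 1305 − 1265 = 40 bits.

40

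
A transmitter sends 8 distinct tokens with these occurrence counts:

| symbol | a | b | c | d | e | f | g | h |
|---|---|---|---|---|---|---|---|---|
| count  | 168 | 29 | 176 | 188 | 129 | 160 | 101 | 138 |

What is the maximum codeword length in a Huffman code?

Merge the two lowest-weight nodes at each step:
b(29) + g(101) → 130
e(129) + 130 → 259
h(138) + f(160) → 298
a(168) + c(176) → 344
d(188) + 259 → 447
298 + 344 → 642
447 + 642 → 1089
The rarest symbols sit at the bottom; the longest codeword is 4 bits.

4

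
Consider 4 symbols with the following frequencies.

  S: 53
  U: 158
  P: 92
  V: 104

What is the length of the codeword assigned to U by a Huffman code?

1

Huffman merges, smallest pair first:
S(53) + P(92) → 145
V(104) + 145 → 249
U(158) + 249 → 407
U is a child of the root — depth 1, so its codeword is a single bit.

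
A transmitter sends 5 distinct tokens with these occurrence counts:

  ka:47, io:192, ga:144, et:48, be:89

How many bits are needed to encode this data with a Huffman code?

Merge the two smallest weights repeatedly:
merge ka(47) and et(48): 95
merge be(89) and 95: 184
merge ga(144) and 184: 328
merge io(192) and 328: 520
The encoded length is the sum of every internal node's weight: 95 + 184 + 328 + 520 = 1127 bits.

1127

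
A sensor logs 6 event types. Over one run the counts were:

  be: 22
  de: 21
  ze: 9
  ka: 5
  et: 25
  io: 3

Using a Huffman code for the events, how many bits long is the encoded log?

Build the Huffman tree bottom-up:
io(3) + ka(5) → 8
8 + ze(9) → 17
17 + de(21) → 38
be(22) + et(25) → 47
38 + 47 → 85
Each symbol's bit-cost is frequency × depth; summing gives 195 bits (equivalently 8 + 17 + 38 + 47 + 85).

195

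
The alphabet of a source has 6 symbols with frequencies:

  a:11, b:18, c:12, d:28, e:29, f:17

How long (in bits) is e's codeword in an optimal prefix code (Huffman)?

Huffman merges, smallest pair first:
combine a(11), c(12) → 23
combine f(17), b(18) → 35
combine 23, d(28) → 51
combine e(29), 35 → 64
combine 51, 64 → 115
The subtree containing e is merged 2 times, so code length = 2.

2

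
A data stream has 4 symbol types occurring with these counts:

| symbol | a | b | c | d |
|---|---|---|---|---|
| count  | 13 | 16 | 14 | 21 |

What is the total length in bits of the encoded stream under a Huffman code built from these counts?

128

Build the Huffman tree bottom-up:
combine a(13), c(14) → 27
combine b(16), d(21) → 37
combine 27, 37 → 64
The encoded length is the sum of every internal node's weight: 27 + 37 + 64 = 128 bits.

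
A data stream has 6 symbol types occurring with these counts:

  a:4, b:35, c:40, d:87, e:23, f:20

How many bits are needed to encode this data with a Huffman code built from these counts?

477

Build the Huffman tree bottom-up:
combine a(4), f(20) → 24
combine e(23), 24 → 47
combine b(35), c(40) → 75
combine 47, 75 → 122
combine d(87), 122 → 209
Total encoded bits = sum of merged weights = 24 + 47 + 75 + 122 + 209 = 477.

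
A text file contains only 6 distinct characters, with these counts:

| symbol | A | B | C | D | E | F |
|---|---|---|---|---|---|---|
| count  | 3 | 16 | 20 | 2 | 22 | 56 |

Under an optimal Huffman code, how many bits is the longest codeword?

Merge the two lowest-weight nodes at each step:
D(2) + A(3) → 5
5 + B(16) → 21
C(20) + 21 → 41
E(22) + 41 → 63
F(56) + 63 → 119
The rarest symbols sit at the bottom; the longest codeword is 5 bits.

5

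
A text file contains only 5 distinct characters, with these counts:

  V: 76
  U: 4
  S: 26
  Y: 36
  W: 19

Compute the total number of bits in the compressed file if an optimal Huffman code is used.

318

Build the Huffman tree bottom-up:
merge U(4) and W(19): 23
merge 23 and S(26): 49
merge Y(36) and 49: 85
merge V(76) and 85: 161
Total encoded bits = sum of merged weights = 23 + 49 + 85 + 161 = 318.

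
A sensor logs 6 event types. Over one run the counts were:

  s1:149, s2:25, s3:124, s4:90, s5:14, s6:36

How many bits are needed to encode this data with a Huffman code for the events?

990

Build the Huffman tree bottom-up:
s5(14) + s2(25) → 39
s6(36) + 39 → 75
75 + s4(90) → 165
s3(124) + s1(149) → 273
165 + 273 → 438
Total encoded bits = sum of merged weights = 39 + 75 + 165 + 273 + 438 = 990.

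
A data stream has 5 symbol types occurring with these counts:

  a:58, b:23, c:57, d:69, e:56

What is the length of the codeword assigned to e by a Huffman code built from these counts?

Build the tree from the bottom:
combine b(23), e(56) → 79
combine c(57), a(58) → 115
combine d(69), 79 → 148
combine 115, 148 → 263
e sits 3 levels below the root, so its codeword is 3 bits.

3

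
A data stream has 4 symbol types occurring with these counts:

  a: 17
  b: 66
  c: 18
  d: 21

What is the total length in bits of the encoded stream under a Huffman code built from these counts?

213

Greedily combine the two least-frequent nodes:
a(17) + c(18) → 35
d(21) + 35 → 56
56 + b(66) → 122
Total encoded bits = sum of merged weights = 35 + 56 + 122 = 213.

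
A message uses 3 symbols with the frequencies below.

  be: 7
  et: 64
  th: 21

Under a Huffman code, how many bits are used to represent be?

2

Repeatedly merge the two smallest:
be(7) + th(21) → 28
28 + et(64) → 92
be sits 2 levels below the root, so its codeword is 2 bits.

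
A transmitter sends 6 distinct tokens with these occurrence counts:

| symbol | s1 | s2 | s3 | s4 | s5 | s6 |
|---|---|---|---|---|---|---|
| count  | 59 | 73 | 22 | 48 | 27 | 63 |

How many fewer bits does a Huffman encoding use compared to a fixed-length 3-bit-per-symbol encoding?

Fixed-length: 3 bits × 292 symbols = 876 bits.
Huffman merges:
merge s3(22) and s5(27): 49
merge s4(48) and 49: 97
merge s1(59) and s6(63): 122
merge s2(73) and 97: 170
merge 122 and 170: 292
Huffman total = 49 + 97 + 122 + 170 + 292 = 730 bits.
Saving = 876 − 730 = 146 bits.

146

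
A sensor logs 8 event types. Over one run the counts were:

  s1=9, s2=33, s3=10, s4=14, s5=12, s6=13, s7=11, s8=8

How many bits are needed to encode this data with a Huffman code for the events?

314

Merge the two smallest weights repeatedly:
s8(8) + s1(9) → 17
s3(10) + s7(11) → 21
s5(12) + s6(13) → 25
s4(14) + 17 → 31
21 + 25 → 46
31 + s2(33) → 64
46 + 64 → 110
Total encoded bits = sum of merged weights = 17 + 21 + 25 + 31 + 46 + 64 + 110 = 314.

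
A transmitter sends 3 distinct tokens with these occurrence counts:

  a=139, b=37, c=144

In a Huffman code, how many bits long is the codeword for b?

2

Repeatedly merge the two smallest:
b(37) + a(139) → 176
c(144) + 176 → 320
b's leaf is at depth 2, giving a 2-bit codeword.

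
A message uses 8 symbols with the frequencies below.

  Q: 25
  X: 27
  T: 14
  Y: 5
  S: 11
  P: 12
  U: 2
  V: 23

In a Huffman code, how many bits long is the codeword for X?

2

Build the tree from the bottom:
merge U(2) and Y(5): 7
merge 7 and S(11): 18
merge P(12) and T(14): 26
merge 18 and V(23): 41
merge Q(25) and 26: 51
merge X(27) and 41: 68
merge 51 and 68: 119
The subtree containing X is merged 2 times, so code length = 2.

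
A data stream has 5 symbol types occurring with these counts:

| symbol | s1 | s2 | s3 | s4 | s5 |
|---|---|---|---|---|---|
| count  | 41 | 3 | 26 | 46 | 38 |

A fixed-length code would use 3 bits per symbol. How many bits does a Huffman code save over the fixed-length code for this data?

125

Fixed-length: 3 bits × 154 symbols = 462 bits.
Huffman merges:
combine s2(3), s3(26) → 29
combine 29, s5(38) → 67
combine s1(41), s4(46) → 87
combine 67, 87 → 154
Huffman total = 29 + 67 + 87 + 154 = 337 bits.
Saving = 462 − 337 = 125 bits.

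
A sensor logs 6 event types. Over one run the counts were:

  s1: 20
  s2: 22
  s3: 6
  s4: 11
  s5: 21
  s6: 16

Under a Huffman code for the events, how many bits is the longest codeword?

Merge the two lowest-weight nodes at each step:
merge s3(6) and s4(11): 17
merge s6(16) and 17: 33
merge s1(20) and s5(21): 41
merge s2(22) and 33: 55
merge 41 and 55: 96
The rarest symbols sit at the bottom; the longest codeword is 4 bits.

4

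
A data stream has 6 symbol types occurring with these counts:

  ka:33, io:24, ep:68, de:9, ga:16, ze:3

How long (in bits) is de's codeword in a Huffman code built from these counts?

5

Huffman merges, smallest pair first:
merge ze(3) and de(9): 12
merge 12 and ga(16): 28
merge io(24) and 28: 52
merge ka(33) and 52: 85
merge ep(68) and 85: 153
de's leaf is at depth 5, giving a 5-bit codeword.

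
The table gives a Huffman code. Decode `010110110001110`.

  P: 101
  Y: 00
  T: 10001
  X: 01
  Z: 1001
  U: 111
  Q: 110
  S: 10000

Read left to right; each codeword is recognised as soon as it completes (prefix code):
  01→X | 01→X | 101→P | 10001→T | 110→Q
Decoded message: XXPTQ

XXPTQ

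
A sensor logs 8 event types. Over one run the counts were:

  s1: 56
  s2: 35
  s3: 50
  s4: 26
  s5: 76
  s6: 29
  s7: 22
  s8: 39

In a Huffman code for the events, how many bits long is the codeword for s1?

Repeatedly merge the two smallest:
s7(22) + s4(26) → 48
s6(29) + s2(35) → 64
s8(39) + 48 → 87
s3(50) + s1(56) → 106
64 + s5(76) → 140
87 + 106 → 193
140 + 193 → 333
s1's leaf is at depth 3, giving a 3-bit codeword.

3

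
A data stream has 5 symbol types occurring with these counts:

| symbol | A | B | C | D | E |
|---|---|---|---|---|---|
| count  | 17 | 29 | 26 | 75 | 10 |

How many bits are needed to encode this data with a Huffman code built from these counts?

Build the Huffman tree bottom-up:
merge E(10) and A(17): 27
merge C(26) and 27: 53
merge B(29) and 53: 82
merge D(75) and 82: 157
The encoded length is the sum of every internal node's weight: 27 + 53 + 82 + 157 = 319 bits.

319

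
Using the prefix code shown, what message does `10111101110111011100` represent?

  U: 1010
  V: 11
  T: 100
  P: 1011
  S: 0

Read left to right; each codeword is recognised as soon as it completes (prefix code):
  1011→P | 11→V | 0→S | 11→V | 1011→P | 1011→P | 100→T
Decoded message: PVSVPPT

PVSVPPT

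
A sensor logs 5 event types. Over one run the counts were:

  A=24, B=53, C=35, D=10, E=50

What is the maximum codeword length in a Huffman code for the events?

Merge the two lowest-weight nodes at each step:
combine D(10), A(24) → 34
combine 34, C(35) → 69
combine E(50), B(53) → 103
combine 69, 103 → 172
The first pair merged (D, A) ends up deepest, at depth 3.

3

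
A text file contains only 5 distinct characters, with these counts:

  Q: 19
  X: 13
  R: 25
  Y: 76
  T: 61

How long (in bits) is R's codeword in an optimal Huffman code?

3

Build the tree from the bottom:
merge X(13) and Q(19): 32
merge R(25) and 32: 57
merge 57 and T(61): 118
merge Y(76) and 118: 194
R's leaf is at depth 3, giving a 3-bit codeword.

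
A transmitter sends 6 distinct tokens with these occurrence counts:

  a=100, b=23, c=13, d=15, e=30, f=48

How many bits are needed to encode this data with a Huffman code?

Greedily combine the two least-frequent nodes:
merge c(13) and d(15): 28
merge b(23) and 28: 51
merge e(30) and f(48): 78
merge 51 and 78: 129
merge a(100) and 129: 229
The encoded length is the sum of every internal node's weight: 28 + 51 + 78 + 129 + 229 = 515 bits.

515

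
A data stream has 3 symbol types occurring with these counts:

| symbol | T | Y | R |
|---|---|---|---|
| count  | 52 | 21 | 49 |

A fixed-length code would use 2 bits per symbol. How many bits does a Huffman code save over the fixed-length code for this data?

52

Fixed-length: 2 bits × 122 symbols = 244 bits.
Huffman merges:
merge Y(21) and R(49): 70
merge T(52) and 70: 122
Huffman total = 70 + 122 = 192 bits.
Saving = 244 − 192 = 52 bits.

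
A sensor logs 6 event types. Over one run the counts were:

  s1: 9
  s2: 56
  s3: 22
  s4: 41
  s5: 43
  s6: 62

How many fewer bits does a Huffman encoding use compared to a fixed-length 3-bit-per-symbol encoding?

130

Fixed-length: 3 bits × 233 symbols = 699 bits.
Huffman merges:
merge s1(9) and s3(22): 31
merge 31 and s4(41): 72
merge s5(43) and s2(56): 99
merge s6(62) and 72: 134
merge 99 and 134: 233
Huffman total = 31 + 72 + 99 + 134 + 233 = 569 bits.
Saving = 699 − 569 = 130 bits.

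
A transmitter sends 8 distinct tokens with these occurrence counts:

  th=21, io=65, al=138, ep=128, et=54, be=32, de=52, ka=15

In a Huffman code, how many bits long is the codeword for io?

Huffman merges, smallest pair first:
combine ka(15), th(21) → 36
combine be(32), 36 → 68
combine de(52), et(54) → 106
combine io(65), 68 → 133
combine 106, ep(128) → 234
combine 133, al(138) → 271
combine 234, 271 → 505
The subtree containing io is merged 3 times, so code length = 3.

3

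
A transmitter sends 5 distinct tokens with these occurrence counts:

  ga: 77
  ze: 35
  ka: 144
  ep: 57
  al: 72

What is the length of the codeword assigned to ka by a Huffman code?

Build the tree from the bottom:
merge ze(35) and ep(57): 92
merge al(72) and ga(77): 149
merge 92 and ka(144): 236
merge 149 and 236: 385
ka's leaf is at depth 2, giving a 2-bit codeword.

2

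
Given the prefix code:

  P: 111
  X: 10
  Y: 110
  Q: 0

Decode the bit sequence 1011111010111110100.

Read left to right; each codeword is recognised as soon as it completes (prefix code):
  10→X | 111→P | 110→Y | 10→X | 111→P | 110→Y | 10→X | 0→Q
Decoded message: XPYXPYXQ

XPYXPYXQ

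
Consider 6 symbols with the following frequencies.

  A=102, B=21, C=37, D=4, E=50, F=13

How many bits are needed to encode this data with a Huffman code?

Build the Huffman tree bottom-up:
combine D(4), F(13) → 17
combine 17, B(21) → 38
combine C(37), 38 → 75
combine E(50), 75 → 125
combine A(102), 125 → 227
Each symbol's bit-cost is frequency × depth; summing gives 482 bits (equivalently 17 + 38 + 75 + 125 + 227).

482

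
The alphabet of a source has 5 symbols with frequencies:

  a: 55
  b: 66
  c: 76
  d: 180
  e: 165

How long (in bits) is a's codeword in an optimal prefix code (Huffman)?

3

Build the tree from the bottom:
merge a(55) and b(66): 121
merge c(76) and 121: 197
merge e(165) and d(180): 345
merge 197 and 345: 542
The subtree containing a is merged 3 times, so code length = 3.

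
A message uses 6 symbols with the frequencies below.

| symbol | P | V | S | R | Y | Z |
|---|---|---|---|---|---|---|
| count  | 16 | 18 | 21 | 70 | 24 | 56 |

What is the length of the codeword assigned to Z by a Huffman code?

Huffman merges, smallest pair first:
combine P(16), V(18) → 34
combine S(21), Y(24) → 45
combine 34, 45 → 79
combine Z(56), R(70) → 126
combine 79, 126 → 205
The subtree containing Z is merged 2 times, so code length = 2.

2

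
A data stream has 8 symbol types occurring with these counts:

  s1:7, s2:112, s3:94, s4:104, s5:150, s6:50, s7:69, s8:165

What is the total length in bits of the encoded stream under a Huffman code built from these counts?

2121

Build the Huffman tree bottom-up:
combine s1(7), s6(50) → 57
combine 57, s7(69) → 126
combine s3(94), s4(104) → 198
combine s2(112), 126 → 238
combine s5(150), s8(165) → 315
combine 198, 238 → 436
combine 315, 436 → 751
Total encoded bits = sum of merged weights = 57 + 126 + 198 + 238 + 315 + 436 + 751 = 2121.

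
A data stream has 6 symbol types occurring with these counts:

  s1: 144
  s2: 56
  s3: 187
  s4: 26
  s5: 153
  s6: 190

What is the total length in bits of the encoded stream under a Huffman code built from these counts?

Greedily combine the two least-frequent nodes:
combine s4(26), s2(56) → 82
combine 82, s1(144) → 226
combine s5(153), s3(187) → 340
combine s6(190), 226 → 416
combine 340, 416 → 756
The encoded length is the sum of every internal node's weight: 82 + 226 + 340 + 416 + 756 = 1820 bits.

1820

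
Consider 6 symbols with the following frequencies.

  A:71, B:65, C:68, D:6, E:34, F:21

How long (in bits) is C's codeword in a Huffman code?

2

Repeatedly merge the two smallest:
merge D(6) and F(21): 27
merge 27 and E(34): 61
merge 61 and B(65): 126
merge C(68) and A(71): 139
merge 126 and 139: 265
C's leaf is at depth 2, giving a 2-bit codeword.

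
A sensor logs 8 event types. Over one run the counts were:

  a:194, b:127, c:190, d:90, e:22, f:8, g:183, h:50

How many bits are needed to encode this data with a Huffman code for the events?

2305

Build the Huffman tree bottom-up:
f(8) + e(22) → 30
30 + h(50) → 80
80 + d(90) → 170
b(127) + 170 → 297
g(183) + c(190) → 373
a(194) + 297 → 491
373 + 491 → 864
Total encoded bits = sum of merged weights = 30 + 80 + 170 + 297 + 373 + 491 + 864 = 2305.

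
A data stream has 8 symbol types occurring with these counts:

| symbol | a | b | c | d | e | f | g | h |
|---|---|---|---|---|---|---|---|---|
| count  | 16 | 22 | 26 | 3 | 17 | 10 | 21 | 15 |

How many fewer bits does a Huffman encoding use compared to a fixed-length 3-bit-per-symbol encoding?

13

Fixed-length: 3 bits × 130 symbols = 390 bits.
Huffman merges:
merge d(3) and f(10): 13
merge 13 and h(15): 28
merge a(16) and e(17): 33
merge g(21) and b(22): 43
merge c(26) and 28: 54
merge 33 and 43: 76
merge 54 and 76: 130
Huffman total = 13 + 28 + 33 + 43 + 54 + 76 + 130 = 377 bits.
Saving = 390 − 377 = 13 bits.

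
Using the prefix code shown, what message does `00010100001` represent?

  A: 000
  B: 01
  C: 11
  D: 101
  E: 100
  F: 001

ADAB

Read left to right; each codeword is recognised as soon as it completes (prefix code):
  000→A | 101→D | 000→A | 01→B
Decoded message: ADAB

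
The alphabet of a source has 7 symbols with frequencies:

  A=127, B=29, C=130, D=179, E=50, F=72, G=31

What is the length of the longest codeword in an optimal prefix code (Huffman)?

Merge the two lowest-weight nodes at each step:
merge B(29) and G(31): 60
merge E(50) and 60: 110
merge F(72) and 110: 182
merge A(127) and C(130): 257
merge D(179) and 182: 361
merge 257 and 361: 618
Maximum depth reached is 5.

5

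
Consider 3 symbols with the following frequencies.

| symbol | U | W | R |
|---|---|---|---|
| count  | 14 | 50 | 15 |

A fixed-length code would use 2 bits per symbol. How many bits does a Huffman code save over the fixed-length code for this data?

Fixed-length: 2 bits × 79 symbols = 158 bits.
Huffman merges:
merge U(14) and R(15): 29
merge 29 and W(50): 79
Huffman total = 29 + 79 = 108 bits.
Saving = 158 − 108 = 50 bits.

50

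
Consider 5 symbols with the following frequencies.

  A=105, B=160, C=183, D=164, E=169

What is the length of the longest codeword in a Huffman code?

Merge the two lowest-weight nodes at each step:
A(105) + B(160) → 265
D(164) + E(169) → 333
C(183) + 265 → 448
333 + 448 → 781
The first pair merged (A, B) ends up deepest, at depth 3.

3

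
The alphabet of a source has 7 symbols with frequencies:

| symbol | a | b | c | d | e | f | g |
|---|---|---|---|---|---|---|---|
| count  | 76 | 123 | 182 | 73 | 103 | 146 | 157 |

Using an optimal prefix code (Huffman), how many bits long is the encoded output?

Merge the two smallest weights repeatedly:
merge d(73) and a(76): 149
merge e(103) and b(123): 226
merge f(146) and 149: 295
merge g(157) and c(182): 339
merge 226 and 295: 521
merge 339 and 521: 860
Each symbol's bit-cost is frequency × depth; summing gives 2390 bits (equivalently 149 + 226 + 295 + 339 + 521 + 860).

2390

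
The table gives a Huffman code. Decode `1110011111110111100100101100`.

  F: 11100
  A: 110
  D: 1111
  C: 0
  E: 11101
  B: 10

FDEFBCBAC

Read left to right; each codeword is recognised as soon as it completes (prefix code):
  11100→F | 1111→D | 11101→E | 11100→F | 10→B | 0→C | 10→B | 110→A | 0→C
Decoded message: FDEFBCBAC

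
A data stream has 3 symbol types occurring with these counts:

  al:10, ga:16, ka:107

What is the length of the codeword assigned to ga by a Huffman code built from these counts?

2

Huffman merges, smallest pair first:
combine al(10), ga(16) → 26
combine 26, ka(107) → 133
The subtree containing ga is merged 2 times, so code length = 2.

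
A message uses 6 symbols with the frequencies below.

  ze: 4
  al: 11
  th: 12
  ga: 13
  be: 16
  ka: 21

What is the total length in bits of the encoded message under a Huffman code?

194

Greedily combine the two least-frequent nodes:
merge ze(4) and al(11): 15
merge th(12) and ga(13): 25
merge 15 and be(16): 31
merge ka(21) and 25: 46
merge 31 and 46: 77
Total encoded bits = sum of merged weights = 15 + 25 + 31 + 46 + 77 = 194.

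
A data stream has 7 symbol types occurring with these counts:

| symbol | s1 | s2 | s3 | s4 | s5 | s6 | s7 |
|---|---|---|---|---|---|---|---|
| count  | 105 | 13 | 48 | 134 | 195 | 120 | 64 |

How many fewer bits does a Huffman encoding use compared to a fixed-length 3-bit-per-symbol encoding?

268

Fixed-length: 3 bits × 679 symbols = 2037 bits.
Huffman merges:
s2(13) + s3(48) → 61
61 + s7(64) → 125
s1(105) + s6(120) → 225
125 + s4(134) → 259
s5(195) + 225 → 420
259 + 420 → 679
Huffman total = 61 + 125 + 225 + 259 + 420 + 679 = 1769 bits.
Saving = 2037 − 1769 = 268 bits.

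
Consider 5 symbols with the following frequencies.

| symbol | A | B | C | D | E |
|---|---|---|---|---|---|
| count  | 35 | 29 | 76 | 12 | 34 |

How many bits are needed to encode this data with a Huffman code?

406

Merge the two smallest weights repeatedly:
combine D(12), B(29) → 41
combine E(34), A(35) → 69
combine 41, 69 → 110
combine C(76), 110 → 186
Total encoded bits = sum of merged weights = 41 + 69 + 110 + 186 = 406.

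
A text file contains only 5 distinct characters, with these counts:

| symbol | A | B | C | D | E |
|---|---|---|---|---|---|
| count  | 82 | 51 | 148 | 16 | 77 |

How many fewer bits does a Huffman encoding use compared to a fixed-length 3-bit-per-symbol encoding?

311

Fixed-length: 3 bits × 374 symbols = 1122 bits.
Huffman merges:
combine D(16), B(51) → 67
combine 67, E(77) → 144
combine A(82), 144 → 226
combine C(148), 226 → 374
Huffman total = 67 + 144 + 226 + 374 = 811 bits.
Saving = 1122 − 811 = 311 bits.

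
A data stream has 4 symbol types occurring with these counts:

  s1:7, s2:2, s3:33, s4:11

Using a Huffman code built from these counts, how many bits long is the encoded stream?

Greedily combine the two least-frequent nodes:
s2(2) + s1(7) → 9
9 + s4(11) → 20
20 + s3(33) → 53
Total encoded bits = sum of merged weights = 9 + 20 + 53 = 82.

82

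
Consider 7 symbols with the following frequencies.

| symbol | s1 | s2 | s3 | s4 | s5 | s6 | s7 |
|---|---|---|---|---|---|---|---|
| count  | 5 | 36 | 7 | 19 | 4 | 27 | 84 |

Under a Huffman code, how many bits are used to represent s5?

6

Build the tree from the bottom:
s5(4) + s1(5) → 9
s3(7) + 9 → 16
16 + s4(19) → 35
s6(27) + 35 → 62
s2(36) + 62 → 98
s7(84) + 98 → 182
The subtree containing s5 is merged 6 times, so code length = 6.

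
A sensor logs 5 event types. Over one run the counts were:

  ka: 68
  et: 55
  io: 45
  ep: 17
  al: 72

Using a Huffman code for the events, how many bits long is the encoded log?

Merge the two smallest weights repeatedly:
merge ep(17) and io(45): 62
merge et(55) and 62: 117
merge ka(68) and al(72): 140
merge 117 and 140: 257
Total encoded bits = sum of merged weights = 62 + 117 + 140 + 257 = 576.

576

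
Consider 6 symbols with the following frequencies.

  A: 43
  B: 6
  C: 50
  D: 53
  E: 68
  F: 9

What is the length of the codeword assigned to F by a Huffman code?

Huffman merges, smallest pair first:
combine B(6), F(9) → 15
combine 15, A(43) → 58
combine C(50), D(53) → 103
combine 58, E(68) → 126
combine 103, 126 → 229
F's leaf is at depth 4, giving a 4-bit codeword.

4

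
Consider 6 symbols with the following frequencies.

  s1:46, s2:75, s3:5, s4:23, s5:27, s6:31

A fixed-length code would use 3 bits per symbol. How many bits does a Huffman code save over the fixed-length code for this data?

Fixed-length: 3 bits × 207 symbols = 621 bits.
Huffman merges:
combine s3(5), s4(23) → 28
combine s5(27), 28 → 55
combine s6(31), s1(46) → 77
combine 55, s2(75) → 130
combine 77, 130 → 207
Huffman total = 28 + 55 + 77 + 130 + 207 = 497 bits.
Saving = 621 − 497 = 124 bits.

124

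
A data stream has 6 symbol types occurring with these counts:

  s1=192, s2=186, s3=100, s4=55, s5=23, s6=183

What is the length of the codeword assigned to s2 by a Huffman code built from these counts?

Repeatedly merge the two smallest:
s5(23) + s4(55) → 78
78 + s3(100) → 178
178 + s6(183) → 361
s2(186) + s1(192) → 378
361 + 378 → 739
s2 sits 2 levels below the root, so its codeword is 2 bits.

2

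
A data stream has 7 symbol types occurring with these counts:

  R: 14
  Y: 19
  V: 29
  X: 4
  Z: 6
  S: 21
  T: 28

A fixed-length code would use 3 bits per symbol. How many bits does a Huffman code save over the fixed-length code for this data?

Fixed-length: 3 bits × 121 symbols = 363 bits.
Huffman merges:
merge X(4) and Z(6): 10
merge 10 and R(14): 24
merge Y(19) and S(21): 40
merge 24 and T(28): 52
merge V(29) and 40: 69
merge 52 and 69: 121
Huffman total = 10 + 24 + 40 + 52 + 69 + 121 = 316 bits.
Saving = 363 − 316 = 47 bits.

47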